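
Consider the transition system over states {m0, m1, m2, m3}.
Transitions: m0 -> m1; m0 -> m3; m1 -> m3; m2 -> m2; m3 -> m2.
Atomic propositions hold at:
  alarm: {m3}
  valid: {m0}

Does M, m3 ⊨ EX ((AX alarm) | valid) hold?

No

Sat(AX alarm) = {s : every successor in {m3}} = {m1}
Sat((AX alarm) | valid) = {m0, m1}
Sat(EX ((AX alarm) | valid)) = {s : some successor in {m0, m1}} = {m0}
m3 ∉ Sat(EX ((AX alarm) | valid)) = {m0}, so the formula does not hold at m3.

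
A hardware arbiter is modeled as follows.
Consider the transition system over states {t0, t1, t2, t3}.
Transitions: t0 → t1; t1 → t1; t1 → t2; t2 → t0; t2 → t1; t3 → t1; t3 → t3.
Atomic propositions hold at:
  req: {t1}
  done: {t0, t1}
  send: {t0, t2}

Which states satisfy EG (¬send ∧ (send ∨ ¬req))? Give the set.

Sat(¬send) = {t1, t3}
Sat(¬req) = {t0, t2, t3}
Sat(send ∨ ¬req) = {t0, t2, t3}
Sat(¬send ∧ (send ∨ ¬req)) = {t3}
EG (¬send ∧ (send ∨ ¬req)): greatest fixpoint, start Z0 = {t3}, keep only states in Sat with some successor in Z. Already a fixed point.
Sat(EG (¬send ∧ (send ∨ ¬req))) = {t3}

{t3}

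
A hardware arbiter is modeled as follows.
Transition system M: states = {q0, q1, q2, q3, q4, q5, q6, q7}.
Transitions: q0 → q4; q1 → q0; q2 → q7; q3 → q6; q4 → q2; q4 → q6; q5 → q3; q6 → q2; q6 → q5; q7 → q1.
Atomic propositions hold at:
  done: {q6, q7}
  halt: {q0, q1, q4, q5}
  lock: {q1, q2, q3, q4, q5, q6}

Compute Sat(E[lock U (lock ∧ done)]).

Sat(lock ∧ done) = {q6}
E[lock U (lock ∧ done)]: least fixpoint, start Z0 = Sat((lock ∧ done)) = {q6}, add states in Sat(lock) with some successor in Z. Z1 = {q3, q4, q6}; Z2 = {q3, q4, q5, q6}; fixed.
Sat(E[lock U (lock ∧ done)]) = {q3, q4, q5, q6}

{q3, q4, q5, q6}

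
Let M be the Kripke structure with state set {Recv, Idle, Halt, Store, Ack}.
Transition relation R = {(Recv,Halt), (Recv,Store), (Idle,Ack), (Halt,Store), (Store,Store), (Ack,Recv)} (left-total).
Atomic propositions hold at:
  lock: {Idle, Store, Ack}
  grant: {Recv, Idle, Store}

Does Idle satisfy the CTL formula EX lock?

Sat(EX lock) = {s : some successor in {Idle, Store, Ack}} = {Recv, Idle, Halt, Store}
Idle ∈ Sat(EX lock) = {Recv, Idle, Halt, Store}, so the formula holds at Idle.

Yes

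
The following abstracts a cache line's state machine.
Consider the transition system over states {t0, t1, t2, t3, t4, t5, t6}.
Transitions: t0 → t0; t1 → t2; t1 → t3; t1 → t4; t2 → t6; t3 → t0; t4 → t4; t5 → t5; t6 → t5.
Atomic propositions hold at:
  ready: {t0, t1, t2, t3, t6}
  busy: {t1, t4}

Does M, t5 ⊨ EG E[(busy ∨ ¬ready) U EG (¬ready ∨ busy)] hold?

Yes

Sat(¬ready) = {t4, t5}
Sat(busy ∨ ¬ready) = {t1, t4, t5}
Sat(¬ready ∨ busy) = {t1, t4, t5}
EG (¬ready ∨ busy): greatest fixpoint, start Z0 = {t1, t4, t5}, keep only states in Sat with some successor in Z. Already a fixed point.
Sat(EG (¬ready ∨ busy)) = {t1, t4, t5}
E[(busy ∨ ¬ready) U EG (¬ready ∨ busy)]: least fixpoint, start Z0 = Sat(EG (¬ready ∨ busy)) = {t1, t4, t5}, add states in Sat(busy ∨ ¬ready) with some successor in Z. Already a fixed point.
Sat(E[(busy ∨ ¬ready) U EG (¬ready ∨ busy)]) = {t1, t4, t5}
EG E[(busy ∨ ¬ready) U EG (¬ready ∨ busy)]: greatest fixpoint, start Z0 = {t1, t4, t5}, keep only states in Sat with some successor in Z. Already a fixed point.
Sat(EG E[(busy ∨ ¬ready) U EG (¬ready ∨ busy)]) = {t1, t4, t5}
t5 ∈ Sat(EG E[(busy ∨ ¬ready) U EG (¬ready ∨ busy)]) = {t1, t4, t5}, so the formula holds at t5.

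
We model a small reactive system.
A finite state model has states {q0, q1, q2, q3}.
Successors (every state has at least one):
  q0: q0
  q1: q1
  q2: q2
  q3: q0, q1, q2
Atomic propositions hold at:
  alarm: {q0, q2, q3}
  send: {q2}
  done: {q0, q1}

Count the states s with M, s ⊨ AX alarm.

2

Sat(AX alarm) = {s : every successor in {q0, q2, q3}} = {q0, q2}
|Sat(AX alarm)| = |{q0, q2}| = 2.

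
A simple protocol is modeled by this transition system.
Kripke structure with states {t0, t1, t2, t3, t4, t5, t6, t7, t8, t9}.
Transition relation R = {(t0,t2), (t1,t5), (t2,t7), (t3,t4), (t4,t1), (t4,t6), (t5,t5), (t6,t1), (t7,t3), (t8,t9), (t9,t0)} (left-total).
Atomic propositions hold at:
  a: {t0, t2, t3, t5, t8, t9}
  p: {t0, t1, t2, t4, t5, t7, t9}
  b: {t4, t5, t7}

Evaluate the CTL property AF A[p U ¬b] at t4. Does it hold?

Sat(¬b) = {t0, t1, t2, t3, t6, t8, t9}
A[p U ¬b]: least fixpoint, start Z0 = Sat(¬b) = {t0, t1, t2, t3, t6, t8, t9}, add states in Sat(p) with every successor in Z. Z1 = {t0, t1, t2, t3, t4, t6, t7, t8, t9}; fixed.
Sat(A[p U ¬b]) = {t0, t1, t2, t3, t4, t6, t7, t8, t9}
AF A[p U ¬b]: least fixpoint, start Z0 = {t0, t1, t2, t3, t4, t6, t7, t8, t9}, add states with every successor in Z. Already a fixed point.
Sat(AF A[p U ¬b]) = {t0, t1, t2, t3, t4, t6, t7, t8, t9}
t4 ∈ Sat(AF A[p U ¬b]) = {t0, t1, t2, t3, t4, t6, t7, t8, t9}, so the formula holds at t4.

Yes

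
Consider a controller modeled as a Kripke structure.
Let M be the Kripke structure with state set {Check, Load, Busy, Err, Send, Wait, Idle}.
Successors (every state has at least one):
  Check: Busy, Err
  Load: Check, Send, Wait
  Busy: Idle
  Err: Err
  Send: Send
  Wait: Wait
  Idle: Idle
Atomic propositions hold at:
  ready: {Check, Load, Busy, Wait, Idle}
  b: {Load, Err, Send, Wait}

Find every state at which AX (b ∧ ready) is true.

{Wait}

Sat(b ∧ ready) = {Load, Wait}
Sat(AX (b ∧ ready)) = {s : every successor in {Load, Wait}} = {Wait}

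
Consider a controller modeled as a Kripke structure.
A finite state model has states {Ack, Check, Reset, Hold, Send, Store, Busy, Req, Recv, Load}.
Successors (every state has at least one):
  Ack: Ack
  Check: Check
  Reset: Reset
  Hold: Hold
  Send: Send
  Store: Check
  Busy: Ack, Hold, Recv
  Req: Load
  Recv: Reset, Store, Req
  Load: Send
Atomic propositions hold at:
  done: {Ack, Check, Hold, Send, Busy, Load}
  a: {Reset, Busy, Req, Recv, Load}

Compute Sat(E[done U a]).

E[done U a]: least fixpoint, start Z0 = Sat(a) = {Reset, Busy, Req, Recv, Load}, add states in Sat(done) with some successor in Z. Already a fixed point.
Sat(E[done U a]) = {Reset, Busy, Req, Recv, Load}

{Reset, Busy, Req, Recv, Load}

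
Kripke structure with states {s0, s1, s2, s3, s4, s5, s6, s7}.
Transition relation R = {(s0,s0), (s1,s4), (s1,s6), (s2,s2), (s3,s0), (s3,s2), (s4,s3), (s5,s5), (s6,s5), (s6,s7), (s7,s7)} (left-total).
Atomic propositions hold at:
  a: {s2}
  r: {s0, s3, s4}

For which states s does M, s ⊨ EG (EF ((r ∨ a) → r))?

Sat(r ∨ a) = {s0, s2, s3, s4}
Sat((r ∨ a) → r) = {s0, s1, s3, s4, s5, s6, s7}
EF ((r ∨ a) → r): least fixpoint, start Z0 = {s0, s1, s3, s4, s5, s6, s7}, add states with some successor in Z. Already a fixed point.
Sat(EF ((r ∨ a) → r)) = {s0, s1, s3, s4, s5, s6, s7}
EG (EF ((r ∨ a) → r)): greatest fixpoint, start Z0 = {s0, s1, s3, s4, s5, s6, s7}, keep only states in Sat with some successor in Z. Already a fixed point.
Sat(EG (EF ((r ∨ a) → r))) = {s0, s1, s3, s4, s5, s6, s7}

{s0, s1, s3, s4, s5, s6, s7}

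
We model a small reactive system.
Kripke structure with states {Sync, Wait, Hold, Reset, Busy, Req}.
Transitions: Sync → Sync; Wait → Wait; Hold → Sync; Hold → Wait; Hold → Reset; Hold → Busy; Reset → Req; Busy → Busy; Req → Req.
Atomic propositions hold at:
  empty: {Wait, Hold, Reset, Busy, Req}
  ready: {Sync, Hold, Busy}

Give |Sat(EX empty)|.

Sat(EX empty) = {s : some successor in {Wait, Hold, Reset, Busy, Req}} = {Wait, Hold, Reset, Busy, Req}
|Sat(EX empty)| = |{Wait, Hold, Reset, Busy, Req}| = 5.

5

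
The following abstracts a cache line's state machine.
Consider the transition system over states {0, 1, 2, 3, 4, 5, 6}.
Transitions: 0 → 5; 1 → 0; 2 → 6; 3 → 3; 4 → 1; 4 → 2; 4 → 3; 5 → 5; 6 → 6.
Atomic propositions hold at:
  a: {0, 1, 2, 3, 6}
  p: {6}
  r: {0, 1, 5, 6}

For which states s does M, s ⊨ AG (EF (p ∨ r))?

Sat(p ∨ r) = {0, 1, 5, 6}
EF (p ∨ r): least fixpoint, start Z0 = {0, 1, 5, 6}, add states with some successor in Z. Z1 = {0, 1, 2, 4, 5, 6}; fixed.
Sat(EF (p ∨ r)) = {0, 1, 2, 4, 5, 6}
AG (EF (p ∨ r)): greatest fixpoint, start Z0 = {0, 1, 2, 4, 5, 6}, keep only states in Sat with every successor in Z. Z1 = {0, 1, 2, 5, 6}; fixed.
Sat(AG (EF (p ∨ r))) = {0, 1, 2, 5, 6}

{0, 1, 2, 5, 6}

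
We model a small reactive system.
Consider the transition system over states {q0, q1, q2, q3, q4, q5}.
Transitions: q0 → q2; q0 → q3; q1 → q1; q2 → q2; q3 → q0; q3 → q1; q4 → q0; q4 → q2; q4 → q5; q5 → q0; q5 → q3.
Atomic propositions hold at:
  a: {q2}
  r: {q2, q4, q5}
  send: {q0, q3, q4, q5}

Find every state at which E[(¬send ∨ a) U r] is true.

{q2, q4, q5}

Sat(¬send) = {q1, q2}
Sat(¬send ∨ a) = {q1, q2}
E[(¬send ∨ a) U r]: least fixpoint, start Z0 = Sat(r) = {q2, q4, q5}, add states in Sat(¬send ∨ a) with some successor in Z. Already a fixed point.
Sat(E[(¬send ∨ a) U r]) = {q2, q4, q5}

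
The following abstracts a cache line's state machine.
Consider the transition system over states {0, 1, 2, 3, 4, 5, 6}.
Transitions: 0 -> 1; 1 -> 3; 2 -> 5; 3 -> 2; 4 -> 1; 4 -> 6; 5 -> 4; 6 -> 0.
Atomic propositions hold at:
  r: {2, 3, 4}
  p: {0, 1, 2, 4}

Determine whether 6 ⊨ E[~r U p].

Yes

Sat(~r) = {0, 1, 5, 6}
E[~r U p]: least fixpoint, start Z0 = Sat(p) = {0, 1, 2, 4}, add states in Sat(~r) with some successor in Z. Z1 = {0, 1, 2, 4, 5, 6}; fixed.
Sat(E[~r U p]) = {0, 1, 2, 4, 5, 6}
6 ∈ Sat(E[~r U p]) = {0, 1, 2, 4, 5, 6}, so the formula holds at 6.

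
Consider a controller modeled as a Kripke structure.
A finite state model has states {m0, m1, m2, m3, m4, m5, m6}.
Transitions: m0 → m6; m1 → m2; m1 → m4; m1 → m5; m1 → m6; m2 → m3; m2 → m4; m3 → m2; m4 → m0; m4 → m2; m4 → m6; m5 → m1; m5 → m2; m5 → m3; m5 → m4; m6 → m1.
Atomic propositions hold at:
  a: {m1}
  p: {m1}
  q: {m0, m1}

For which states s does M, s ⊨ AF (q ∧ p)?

{m0, m1, m6}

Sat(q ∧ p) = {m1}
AF (q ∧ p): least fixpoint, start Z0 = {m1}, add states with every successor in Z. Z1 = {m1, m6}; Z2 = {m0, m1, m6}; fixed.
Sat(AF (q ∧ p)) = {m0, m1, m6}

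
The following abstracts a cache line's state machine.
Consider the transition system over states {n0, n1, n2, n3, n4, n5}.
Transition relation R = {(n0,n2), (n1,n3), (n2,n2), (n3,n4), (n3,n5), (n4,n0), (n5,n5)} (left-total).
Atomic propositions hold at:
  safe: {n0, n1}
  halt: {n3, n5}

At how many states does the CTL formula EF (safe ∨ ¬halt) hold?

Sat(¬halt) = {n0, n1, n2, n4}
Sat(safe ∨ ¬halt) = {n0, n1, n2, n4}
EF (safe ∨ ¬halt): least fixpoint, start Z0 = {n0, n1, n2, n4}, add states with some successor in Z. Z1 = {n0, n1, n2, n3, n4}; fixed.
Sat(EF (safe ∨ ¬halt)) = {n0, n1, n2, n3, n4}
|Sat(EF (safe ∨ ¬halt))| = |{n0, n1, n2, n3, n4}| = 5.

5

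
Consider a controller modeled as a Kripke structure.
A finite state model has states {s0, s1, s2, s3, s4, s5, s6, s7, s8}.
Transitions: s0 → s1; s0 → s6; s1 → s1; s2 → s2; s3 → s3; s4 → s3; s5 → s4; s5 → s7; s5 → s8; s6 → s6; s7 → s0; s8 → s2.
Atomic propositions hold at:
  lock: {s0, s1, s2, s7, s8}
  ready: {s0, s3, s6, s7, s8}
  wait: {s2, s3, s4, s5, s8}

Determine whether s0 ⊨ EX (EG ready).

EG ready: greatest fixpoint, start Z0 = {s0, s3, s6, s7, s8}, keep only states in Sat with some successor in Z. Z1 = {s0, s3, s6, s7}; fixed.
Sat(EG ready) = {s0, s3, s6, s7}
Sat(EX (EG ready)) = {s : some successor in {s0, s3, s6, s7}} = {s0, s3, s4, s5, s6, s7}
s0 ∈ Sat(EX (EG ready)) = {s0, s3, s4, s5, s6, s7}, so the formula holds at s0.

Yes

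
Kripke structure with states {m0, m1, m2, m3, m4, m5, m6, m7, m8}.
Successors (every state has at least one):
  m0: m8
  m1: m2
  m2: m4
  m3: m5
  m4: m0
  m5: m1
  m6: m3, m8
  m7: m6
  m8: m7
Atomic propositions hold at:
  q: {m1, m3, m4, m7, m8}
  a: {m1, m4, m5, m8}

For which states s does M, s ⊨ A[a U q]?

A[a U q]: least fixpoint, start Z0 = Sat(q) = {m1, m3, m4, m7, m8}, add states in Sat(a) with every successor in Z. Z1 = {m1, m3, m4, m5, m7, m8}; fixed.
Sat(A[a U q]) = {m1, m3, m4, m5, m7, m8}

{m1, m3, m4, m5, m7, m8}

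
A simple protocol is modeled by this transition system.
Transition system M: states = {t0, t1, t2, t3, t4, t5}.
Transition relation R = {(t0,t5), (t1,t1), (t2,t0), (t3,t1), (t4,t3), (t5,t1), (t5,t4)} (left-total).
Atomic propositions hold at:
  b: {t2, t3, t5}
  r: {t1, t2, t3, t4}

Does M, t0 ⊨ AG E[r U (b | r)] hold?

Sat(b | r) = {t1, t2, t3, t4, t5}
E[r U (b | r)]: least fixpoint, start Z0 = Sat((b | r)) = {t1, t2, t3, t4, t5}, add states in Sat(r) with some successor in Z. Already a fixed point.
Sat(E[r U (b | r)]) = {t1, t2, t3, t4, t5}
AG E[r U (b | r)]: greatest fixpoint, start Z0 = {t1, t2, t3, t4, t5}, keep only states in Sat with every successor in Z. Z1 = {t1, t3, t4, t5}; fixed.
Sat(AG E[r U (b | r)]) = {t1, t3, t4, t5}
t0 ∉ Sat(AG E[r U (b | r)]) = {t1, t3, t4, t5}, so the formula does not hold at t0.

No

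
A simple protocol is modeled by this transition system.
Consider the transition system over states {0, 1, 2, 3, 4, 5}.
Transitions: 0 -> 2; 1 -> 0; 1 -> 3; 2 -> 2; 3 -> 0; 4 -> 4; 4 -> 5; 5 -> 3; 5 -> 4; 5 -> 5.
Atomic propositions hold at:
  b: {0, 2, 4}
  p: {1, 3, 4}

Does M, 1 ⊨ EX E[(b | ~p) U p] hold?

Yes

Sat(~p) = {0, 2, 5}
Sat(b | ~p) = {0, 2, 4, 5}
E[(b | ~p) U p]: least fixpoint, start Z0 = Sat(p) = {1, 3, 4}, add states in Sat(b | ~p) with some successor in Z. Z1 = {1, 3, 4, 5}; fixed.
Sat(E[(b | ~p) U p]) = {1, 3, 4, 5}
Sat(EX E[(b | ~p) U p]) = {s : some successor in {1, 3, 4, 5}} = {1, 4, 5}
1 ∈ Sat(EX E[(b | ~p) U p]) = {1, 4, 5}, so the formula holds at 1.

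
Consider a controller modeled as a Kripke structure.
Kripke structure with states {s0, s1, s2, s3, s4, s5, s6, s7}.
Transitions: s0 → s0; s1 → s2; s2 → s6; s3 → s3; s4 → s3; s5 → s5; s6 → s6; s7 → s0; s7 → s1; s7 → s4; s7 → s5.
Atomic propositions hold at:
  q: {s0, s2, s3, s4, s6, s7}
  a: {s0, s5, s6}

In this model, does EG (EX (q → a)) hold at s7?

Yes

Sat(q → a) = {s0, s1, s5, s6}
Sat(EX (q → a)) = {s : some successor in {s0, s1, s5, s6}} = {s0, s2, s5, s6, s7}
EG (EX (q → a)): greatest fixpoint, start Z0 = {s0, s2, s5, s6, s7}, keep only states in Sat with some successor in Z. Already a fixed point.
Sat(EG (EX (q → a))) = {s0, s2, s5, s6, s7}
s7 ∈ Sat(EG (EX (q → a))) = {s0, s2, s5, s6, s7}, so the formula holds at s7.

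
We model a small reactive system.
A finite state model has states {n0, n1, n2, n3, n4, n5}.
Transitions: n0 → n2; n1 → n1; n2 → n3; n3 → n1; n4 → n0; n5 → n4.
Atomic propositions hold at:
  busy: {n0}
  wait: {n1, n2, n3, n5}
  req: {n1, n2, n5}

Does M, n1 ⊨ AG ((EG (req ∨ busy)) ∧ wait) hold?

Sat(req ∨ busy) = {n0, n1, n2, n5}
EG (req ∨ busy): greatest fixpoint, start Z0 = {n0, n1, n2, n5}, keep only states in Sat with some successor in Z. Z1 = {n0, n1}; Z2 = {n1}; fixed.
Sat(EG (req ∨ busy)) = {n1}
Sat((EG (req ∨ busy)) ∧ wait) = {n1}
AG ((EG (req ∨ busy)) ∧ wait): greatest fixpoint, start Z0 = {n1}, keep only states in Sat with every successor in Z. Already a fixed point.
Sat(AG ((EG (req ∨ busy)) ∧ wait)) = {n1}
n1 ∈ Sat(AG ((EG (req ∨ busy)) ∧ wait)) = {n1}, so the formula holds at n1.

Yes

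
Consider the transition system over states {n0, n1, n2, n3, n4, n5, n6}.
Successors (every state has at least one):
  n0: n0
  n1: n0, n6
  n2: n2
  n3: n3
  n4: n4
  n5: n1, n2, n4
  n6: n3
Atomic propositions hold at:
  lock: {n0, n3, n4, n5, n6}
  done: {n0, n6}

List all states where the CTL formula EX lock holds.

Sat(EX lock) = {s : some successor in {n0, n3, n4, n5, n6}} = {n0, n1, n3, n4, n5, n6}

{n0, n1, n3, n4, n5, n6}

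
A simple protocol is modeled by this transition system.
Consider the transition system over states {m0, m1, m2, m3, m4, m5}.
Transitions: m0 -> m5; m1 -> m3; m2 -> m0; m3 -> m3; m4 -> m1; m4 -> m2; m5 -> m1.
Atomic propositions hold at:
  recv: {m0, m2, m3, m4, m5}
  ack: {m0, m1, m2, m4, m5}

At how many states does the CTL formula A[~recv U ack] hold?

5

Sat(~recv) = {m1}
A[~recv U ack]: least fixpoint, start Z0 = Sat(ack) = {m0, m1, m2, m4, m5}, add states in Sat(~recv) with every successor in Z. Already a fixed point.
Sat(A[~recv U ack]) = {m0, m1, m2, m4, m5}
|Sat(A[~recv U ack])| = |{m0, m1, m2, m4, m5}| = 5.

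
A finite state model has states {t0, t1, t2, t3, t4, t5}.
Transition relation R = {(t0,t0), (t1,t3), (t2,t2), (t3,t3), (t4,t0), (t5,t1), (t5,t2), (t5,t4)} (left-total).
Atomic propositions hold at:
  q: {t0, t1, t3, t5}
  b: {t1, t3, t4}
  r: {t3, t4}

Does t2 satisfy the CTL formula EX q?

No

Sat(EX q) = {s : some successor in {t0, t1, t3, t5}} = {t0, t1, t3, t4, t5}
t2 ∉ Sat(EX q) = {t0, t1, t3, t4, t5}, so the formula does not hold at t2.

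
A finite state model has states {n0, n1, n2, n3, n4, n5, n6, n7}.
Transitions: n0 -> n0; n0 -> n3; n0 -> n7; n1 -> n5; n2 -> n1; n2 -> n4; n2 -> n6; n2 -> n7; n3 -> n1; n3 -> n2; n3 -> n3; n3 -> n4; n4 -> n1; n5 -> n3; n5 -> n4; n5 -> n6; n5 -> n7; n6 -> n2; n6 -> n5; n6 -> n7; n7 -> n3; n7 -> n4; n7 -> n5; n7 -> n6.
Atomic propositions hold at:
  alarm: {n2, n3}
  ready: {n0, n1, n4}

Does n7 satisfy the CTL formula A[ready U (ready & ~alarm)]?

No

Sat(~alarm) = {n0, n1, n4, n5, n6, n7}
Sat(ready & ~alarm) = {n0, n1, n4}
A[ready U (ready & ~alarm)]: least fixpoint, start Z0 = Sat((ready & ~alarm)) = {n0, n1, n4}, add states in Sat(ready) with every successor in Z. Already a fixed point.
Sat(A[ready U (ready & ~alarm)]) = {n0, n1, n4}
n7 ∉ Sat(A[ready U (ready & ~alarm)]) = {n0, n1, n4}, so the formula does not hold at n7.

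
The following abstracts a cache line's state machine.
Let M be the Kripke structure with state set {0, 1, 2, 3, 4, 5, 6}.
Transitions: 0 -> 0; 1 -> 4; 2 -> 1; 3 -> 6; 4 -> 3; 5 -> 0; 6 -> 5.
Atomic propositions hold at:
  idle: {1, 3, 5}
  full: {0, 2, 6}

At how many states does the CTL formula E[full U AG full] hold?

1

AG full: greatest fixpoint, start Z0 = {0, 2, 6}, keep only states in Sat with every successor in Z. Z1 = {0}; fixed.
Sat(AG full) = {0}
E[full U AG full]: least fixpoint, start Z0 = Sat(AG full) = {0}, add states in Sat(full) with some successor in Z. Already a fixed point.
Sat(E[full U AG full]) = {0}
|Sat(E[full U AG full])| = |{0}| = 1.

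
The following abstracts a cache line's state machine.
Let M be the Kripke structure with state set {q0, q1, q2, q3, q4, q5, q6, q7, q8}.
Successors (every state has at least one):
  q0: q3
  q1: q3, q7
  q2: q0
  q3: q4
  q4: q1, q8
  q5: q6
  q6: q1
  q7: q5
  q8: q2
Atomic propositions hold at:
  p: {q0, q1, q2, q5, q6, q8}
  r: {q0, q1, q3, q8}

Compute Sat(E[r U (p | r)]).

Sat(p | r) = {q0, q1, q2, q3, q5, q6, q8}
E[r U (p | r)]: least fixpoint, start Z0 = Sat((p | r)) = {q0, q1, q2, q3, q5, q6, q8}, add states in Sat(r) with some successor in Z. Already a fixed point.
Sat(E[r U (p | r)]) = {q0, q1, q2, q3, q5, q6, q8}

{q0, q1, q2, q3, q5, q6, q8}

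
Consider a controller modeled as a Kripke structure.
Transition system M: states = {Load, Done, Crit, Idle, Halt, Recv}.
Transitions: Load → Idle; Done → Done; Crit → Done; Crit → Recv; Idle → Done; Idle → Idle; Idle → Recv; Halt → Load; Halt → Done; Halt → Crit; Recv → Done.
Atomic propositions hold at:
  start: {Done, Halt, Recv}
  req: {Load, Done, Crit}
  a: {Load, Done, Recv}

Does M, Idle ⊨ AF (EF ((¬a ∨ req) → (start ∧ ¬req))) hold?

Yes

Sat(¬a) = {Crit, Idle, Halt}
Sat(¬a ∨ req) = {Load, Done, Crit, Idle, Halt}
Sat(¬req) = {Idle, Halt, Recv}
Sat(start ∧ ¬req) = {Halt, Recv}
Sat((¬a ∨ req) → (start ∧ ¬req)) = {Halt, Recv}
EF ((¬a ∨ req) → (start ∧ ¬req)): least fixpoint, start Z0 = {Halt, Recv}, add states with some successor in Z. Z1 = {Crit, Idle, Halt, Recv}; Z2 = {Load, Crit, Idle, Halt, Recv}; fixed.
Sat(EF ((¬a ∨ req) → (start ∧ ¬req))) = {Load, Crit, Idle, Halt, Recv}
AF (EF ((¬a ∨ req) → (start ∧ ¬req))): least fixpoint, start Z0 = {Load, Crit, Idle, Halt, Recv}, add states with every successor in Z. Already a fixed point.
Sat(AF (EF ((¬a ∨ req) → (start ∧ ¬req)))) = {Load, Crit, Idle, Halt, Recv}
Idle ∈ Sat(AF (EF ((¬a ∨ req) → (start ∧ ¬req)))) = {Load, Crit, Idle, Halt, Recv}, so the formula holds at Idle.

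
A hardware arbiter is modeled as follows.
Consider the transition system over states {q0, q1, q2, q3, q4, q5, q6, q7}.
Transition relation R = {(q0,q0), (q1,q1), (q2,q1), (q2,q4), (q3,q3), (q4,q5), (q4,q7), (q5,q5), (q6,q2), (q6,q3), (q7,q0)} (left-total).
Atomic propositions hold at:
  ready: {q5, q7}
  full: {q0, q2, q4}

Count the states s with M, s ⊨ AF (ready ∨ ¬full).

Sat(¬full) = {q1, q3, q5, q6, q7}
Sat(ready ∨ ¬full) = {q1, q3, q5, q6, q7}
AF (ready ∨ ¬full): least fixpoint, start Z0 = {q1, q3, q5, q6, q7}, add states with every successor in Z. Z1 = {q1, q3, q4, q5, q6, q7}; Z2 = {q1, q2, q3, q4, q5, q6, q7}; fixed.
Sat(AF (ready ∨ ¬full)) = {q1, q2, q3, q4, q5, q6, q7}
|Sat(AF (ready ∨ ¬full))| = |{q1, q2, q3, q4, q5, q6, q7}| = 7.

7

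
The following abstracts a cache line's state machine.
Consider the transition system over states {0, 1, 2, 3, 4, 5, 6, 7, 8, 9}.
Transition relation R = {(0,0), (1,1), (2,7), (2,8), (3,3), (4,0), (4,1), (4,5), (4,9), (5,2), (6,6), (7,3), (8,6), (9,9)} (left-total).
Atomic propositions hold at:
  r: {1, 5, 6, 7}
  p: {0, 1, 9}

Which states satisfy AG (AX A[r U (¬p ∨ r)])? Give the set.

{1, 2, 3, 5, 6, 7, 8}

Sat(¬p) = {2, 3, 4, 5, 6, 7, 8}
Sat(¬p ∨ r) = {1, 2, 3, 4, 5, 6, 7, 8}
A[r U (¬p ∨ r)]: least fixpoint, start Z0 = Sat((¬p ∨ r)) = {1, 2, 3, 4, 5, 6, 7, 8}, add states in Sat(r) with every successor in Z. Already a fixed point.
Sat(A[r U (¬p ∨ r)]) = {1, 2, 3, 4, 5, 6, 7, 8}
Sat(AX A[r U (¬p ∨ r)]) = {s : every successor in {1, 2, 3, 4, 5, 6, 7, 8}} = {1, 2, 3, 5, 6, 7, 8}
AG (AX A[r U (¬p ∨ r)]): greatest fixpoint, start Z0 = {1, 2, 3, 5, 6, 7, 8}, keep only states in Sat with every successor in Z. Already a fixed point.
Sat(AG (AX A[r U (¬p ∨ r)])) = {1, 2, 3, 5, 6, 7, 8}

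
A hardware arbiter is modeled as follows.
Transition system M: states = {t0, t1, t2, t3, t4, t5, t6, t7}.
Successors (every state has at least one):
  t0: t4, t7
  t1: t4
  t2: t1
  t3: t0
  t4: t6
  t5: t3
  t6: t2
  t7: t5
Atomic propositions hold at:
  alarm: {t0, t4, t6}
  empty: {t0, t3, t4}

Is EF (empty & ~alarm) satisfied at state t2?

Sat(~alarm) = {t1, t2, t3, t5, t7}
Sat(empty & ~alarm) = {t3}
EF (empty & ~alarm): least fixpoint, start Z0 = {t3}, add states with some successor in Z. Z1 = {t3, t5}; Z2 = {t3, t5, t7}; Z3 = {t0, t3, t5, t7}; fixed.
Sat(EF (empty & ~alarm)) = {t0, t3, t5, t7}
t2 ∉ Sat(EF (empty & ~alarm)) = {t0, t3, t5, t7}, so the formula does not hold at t2.

No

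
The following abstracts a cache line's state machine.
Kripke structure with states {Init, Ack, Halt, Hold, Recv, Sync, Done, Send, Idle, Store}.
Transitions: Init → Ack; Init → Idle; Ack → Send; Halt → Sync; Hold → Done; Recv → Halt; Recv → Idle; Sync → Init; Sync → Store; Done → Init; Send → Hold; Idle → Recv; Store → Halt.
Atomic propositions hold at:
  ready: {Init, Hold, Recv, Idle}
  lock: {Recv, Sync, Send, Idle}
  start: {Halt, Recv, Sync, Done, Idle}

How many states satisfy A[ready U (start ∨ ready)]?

Sat(start ∨ ready) = {Init, Halt, Hold, Recv, Sync, Done, Idle}
A[ready U (start ∨ ready)]: least fixpoint, start Z0 = Sat((start ∨ ready)) = {Init, Halt, Hold, Recv, Sync, Done, Idle}, add states in Sat(ready) with every successor in Z. Already a fixed point.
Sat(A[ready U (start ∨ ready)]) = {Init, Halt, Hold, Recv, Sync, Done, Idle}
|Sat(A[ready U (start ∨ ready)])| = |{Init, Halt, Hold, Recv, Sync, Done, Idle}| = 7.

7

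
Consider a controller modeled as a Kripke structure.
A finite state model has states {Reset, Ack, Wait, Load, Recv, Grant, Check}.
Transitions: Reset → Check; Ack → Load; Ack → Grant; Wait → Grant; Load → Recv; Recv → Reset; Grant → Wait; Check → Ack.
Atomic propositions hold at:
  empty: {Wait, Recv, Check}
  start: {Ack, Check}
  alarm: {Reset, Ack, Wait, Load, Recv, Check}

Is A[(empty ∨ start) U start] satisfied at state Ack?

Sat(empty ∨ start) = {Ack, Wait, Recv, Check}
A[(empty ∨ start) U start]: least fixpoint, start Z0 = Sat(start) = {Ack, Check}, add states in Sat(empty ∨ start) with every successor in Z. Already a fixed point.
Sat(A[(empty ∨ start) U start]) = {Ack, Check}
Ack ∈ Sat(A[(empty ∨ start) U start]) = {Ack, Check}, so the formula holds at Ack.

Yes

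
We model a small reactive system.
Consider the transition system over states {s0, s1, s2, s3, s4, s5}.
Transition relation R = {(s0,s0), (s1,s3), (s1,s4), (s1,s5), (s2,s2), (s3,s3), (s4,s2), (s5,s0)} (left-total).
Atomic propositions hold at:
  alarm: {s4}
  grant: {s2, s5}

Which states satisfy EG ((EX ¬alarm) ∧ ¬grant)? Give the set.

Sat(¬alarm) = {s0, s1, s2, s3, s5}
Sat(EX ¬alarm) = {s : some successor in {s0, s1, s2, s3, s5}} = {s0, s1, s2, s3, s4, s5}
Sat(¬grant) = {s0, s1, s3, s4}
Sat((EX ¬alarm) ∧ ¬grant) = {s0, s1, s3, s4}
EG ((EX ¬alarm) ∧ ¬grant): greatest fixpoint, start Z0 = {s0, s1, s3, s4}, keep only states in Sat with some successor in Z. Z1 = {s0, s1, s3}; fixed.
Sat(EG ((EX ¬alarm) ∧ ¬grant)) = {s0, s1, s3}

{s0, s1, s3}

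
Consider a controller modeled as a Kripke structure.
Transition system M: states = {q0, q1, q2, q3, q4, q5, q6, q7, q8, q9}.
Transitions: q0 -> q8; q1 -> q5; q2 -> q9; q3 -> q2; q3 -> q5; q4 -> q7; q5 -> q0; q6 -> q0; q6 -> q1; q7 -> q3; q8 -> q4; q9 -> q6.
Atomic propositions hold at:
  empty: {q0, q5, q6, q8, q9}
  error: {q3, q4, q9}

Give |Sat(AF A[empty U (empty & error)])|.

2

Sat(empty & error) = {q9}
A[empty U (empty & error)]: least fixpoint, start Z0 = Sat((empty & error)) = {q9}, add states in Sat(empty) with every successor in Z. Already a fixed point.
Sat(A[empty U (empty & error)]) = {q9}
AF A[empty U (empty & error)]: least fixpoint, start Z0 = {q9}, add states with every successor in Z. Z1 = {q2, q9}; fixed.
Sat(AF A[empty U (empty & error)]) = {q2, q9}
|Sat(AF A[empty U (empty & error)])| = |{q2, q9}| = 2.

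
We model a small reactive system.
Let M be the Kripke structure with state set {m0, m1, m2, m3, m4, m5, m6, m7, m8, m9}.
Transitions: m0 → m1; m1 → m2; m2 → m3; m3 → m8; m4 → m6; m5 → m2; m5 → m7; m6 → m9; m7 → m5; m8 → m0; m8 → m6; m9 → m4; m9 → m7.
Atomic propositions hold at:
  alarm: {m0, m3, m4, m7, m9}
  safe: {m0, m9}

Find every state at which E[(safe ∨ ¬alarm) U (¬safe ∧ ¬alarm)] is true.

Sat(¬alarm) = {m1, m2, m5, m6, m8}
Sat(safe ∨ ¬alarm) = {m0, m1, m2, m5, m6, m8, m9}
Sat(¬safe) = {m1, m2, m3, m4, m5, m6, m7, m8}
Sat(¬safe ∧ ¬alarm) = {m1, m2, m5, m6, m8}
E[(safe ∨ ¬alarm) U (¬safe ∧ ¬alarm)]: least fixpoint, start Z0 = Sat((¬safe ∧ ¬alarm)) = {m1, m2, m5, m6, m8}, add states in Sat(safe ∨ ¬alarm) with some successor in Z. Z1 = {m0, m1, m2, m5, m6, m8}; fixed.
Sat(E[(safe ∨ ¬alarm) U (¬safe ∧ ¬alarm)]) = {m0, m1, m2, m5, m6, m8}

{m0, m1, m2, m5, m6, m8}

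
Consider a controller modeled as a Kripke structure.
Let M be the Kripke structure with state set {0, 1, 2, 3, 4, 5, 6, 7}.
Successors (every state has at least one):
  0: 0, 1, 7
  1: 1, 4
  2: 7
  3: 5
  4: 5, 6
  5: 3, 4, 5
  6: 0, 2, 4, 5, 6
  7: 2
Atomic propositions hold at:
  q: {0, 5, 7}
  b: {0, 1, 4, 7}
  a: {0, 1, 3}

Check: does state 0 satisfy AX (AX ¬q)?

No

Sat(¬q) = {1, 2, 3, 4, 6}
Sat(AX ¬q) = {s : every successor in {1, 2, 3, 4, 6}} = {1, 7}
Sat(AX (AX ¬q)) = {s : every successor in {1, 7}} = {2}
0 ∉ Sat(AX (AX ¬q)) = {2}, so the formula does not hold at 0.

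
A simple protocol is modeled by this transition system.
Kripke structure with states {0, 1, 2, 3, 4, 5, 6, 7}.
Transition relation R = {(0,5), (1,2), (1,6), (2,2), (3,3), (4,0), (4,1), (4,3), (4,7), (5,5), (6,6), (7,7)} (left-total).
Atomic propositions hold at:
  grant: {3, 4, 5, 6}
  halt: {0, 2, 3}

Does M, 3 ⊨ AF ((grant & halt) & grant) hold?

Yes

Sat(grant & halt) = {3}
Sat((grant & halt) & grant) = {3}
AF ((grant & halt) & grant): least fixpoint, start Z0 = {3}, add states with every successor in Z. Already a fixed point.
Sat(AF ((grant & halt) & grant)) = {3}
3 ∈ Sat(AF ((grant & halt) & grant)) = {3}, so the formula holds at 3.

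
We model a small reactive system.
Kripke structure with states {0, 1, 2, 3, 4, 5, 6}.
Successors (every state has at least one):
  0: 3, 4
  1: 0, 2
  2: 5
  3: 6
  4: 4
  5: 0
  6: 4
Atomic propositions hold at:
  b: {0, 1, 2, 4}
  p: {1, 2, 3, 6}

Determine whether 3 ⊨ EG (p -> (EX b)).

No

Sat(EX b) = {s : some successor in {0, 1, 2, 4}} = {0, 1, 4, 5, 6}
Sat(p -> (EX b)) = {0, 1, 4, 5, 6}
EG (p -> (EX b)): greatest fixpoint, start Z0 = {0, 1, 4, 5, 6}, keep only states in Sat with some successor in Z. Already a fixed point.
Sat(EG (p -> (EX b))) = {0, 1, 4, 5, 6}
3 ∉ Sat(EG (p -> (EX b))) = {0, 1, 4, 5, 6}, so the formula does not hold at 3.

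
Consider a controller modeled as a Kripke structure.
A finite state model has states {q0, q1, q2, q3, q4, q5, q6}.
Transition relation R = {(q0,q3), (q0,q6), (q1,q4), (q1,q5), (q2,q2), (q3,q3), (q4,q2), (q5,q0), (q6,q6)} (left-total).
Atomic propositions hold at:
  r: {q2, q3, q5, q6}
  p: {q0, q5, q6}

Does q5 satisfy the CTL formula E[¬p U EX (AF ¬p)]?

Sat(¬p) = {q1, q2, q3, q4}
AF ¬p: least fixpoint, start Z0 = {q1, q2, q3, q4}, add states with every successor in Z. Already a fixed point.
Sat(AF ¬p) = {q1, q2, q3, q4}
Sat(EX (AF ¬p)) = {s : some successor in {q1, q2, q3, q4}} = {q0, q1, q2, q3, q4}
E[¬p U EX (AF ¬p)]: least fixpoint, start Z0 = Sat(EX (AF ¬p)) = {q0, q1, q2, q3, q4}, add states in Sat(¬p) with some successor in Z. Already a fixed point.
Sat(E[¬p U EX (AF ¬p)]) = {q0, q1, q2, q3, q4}
q5 ∉ Sat(E[¬p U EX (AF ¬p)]) = {q0, q1, q2, q3, q4}, so the formula does not hold at q5.

No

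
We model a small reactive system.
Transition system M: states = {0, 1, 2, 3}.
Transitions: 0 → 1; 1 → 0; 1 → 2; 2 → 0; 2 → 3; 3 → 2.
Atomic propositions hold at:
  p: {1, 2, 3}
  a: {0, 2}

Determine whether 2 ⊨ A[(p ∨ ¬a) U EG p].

Sat(¬a) = {1, 3}
Sat(p ∨ ¬a) = {1, 2, 3}
EG p: greatest fixpoint, start Z0 = {1, 2, 3}, keep only states in Sat with some successor in Z. Already a fixed point.
Sat(EG p) = {1, 2, 3}
A[(p ∨ ¬a) U EG p]: least fixpoint, start Z0 = Sat(EG p) = {1, 2, 3}, add states in Sat(p ∨ ¬a) with every successor in Z. Already a fixed point.
Sat(A[(p ∨ ¬a) U EG p]) = {1, 2, 3}
2 ∈ Sat(A[(p ∨ ¬a) U EG p]) = {1, 2, 3}, so the formula holds at 2.

Yes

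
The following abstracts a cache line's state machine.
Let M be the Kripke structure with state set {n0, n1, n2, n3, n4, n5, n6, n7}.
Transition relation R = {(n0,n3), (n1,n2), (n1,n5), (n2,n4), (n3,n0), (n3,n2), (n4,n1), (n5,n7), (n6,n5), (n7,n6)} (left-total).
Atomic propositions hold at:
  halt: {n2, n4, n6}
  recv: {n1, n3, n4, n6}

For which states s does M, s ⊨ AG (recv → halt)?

Sat(recv → halt) = {n0, n2, n4, n5, n6, n7}
AG (recv → halt): greatest fixpoint, start Z0 = {n0, n2, n4, n5, n6, n7}, keep only states in Sat with every successor in Z. Z1 = {n2, n5, n6, n7}; Z2 = {n5, n6, n7}; fixed.
Sat(AG (recv → halt)) = {n5, n6, n7}

{n5, n6, n7}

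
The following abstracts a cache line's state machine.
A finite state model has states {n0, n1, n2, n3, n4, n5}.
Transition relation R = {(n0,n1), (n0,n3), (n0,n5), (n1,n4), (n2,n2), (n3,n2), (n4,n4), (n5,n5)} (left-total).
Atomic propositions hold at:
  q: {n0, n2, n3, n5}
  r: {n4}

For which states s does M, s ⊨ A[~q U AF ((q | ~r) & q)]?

Sat(~q) = {n1, n4}
Sat(~r) = {n0, n1, n2, n3, n5}
Sat(q | ~r) = {n0, n1, n2, n3, n5}
Sat((q | ~r) & q) = {n0, n2, n3, n5}
AF ((q | ~r) & q): least fixpoint, start Z0 = {n0, n2, n3, n5}, add states with every successor in Z. Already a fixed point.
Sat(AF ((q | ~r) & q)) = {n0, n2, n3, n5}
A[~q U AF ((q | ~r) & q)]: least fixpoint, start Z0 = Sat(AF ((q | ~r) & q)) = {n0, n2, n3, n5}, add states in Sat(~q) with every successor in Z. Already a fixed point.
Sat(A[~q U AF ((q | ~r) & q)]) = {n0, n2, n3, n5}

{n0, n2, n3, n5}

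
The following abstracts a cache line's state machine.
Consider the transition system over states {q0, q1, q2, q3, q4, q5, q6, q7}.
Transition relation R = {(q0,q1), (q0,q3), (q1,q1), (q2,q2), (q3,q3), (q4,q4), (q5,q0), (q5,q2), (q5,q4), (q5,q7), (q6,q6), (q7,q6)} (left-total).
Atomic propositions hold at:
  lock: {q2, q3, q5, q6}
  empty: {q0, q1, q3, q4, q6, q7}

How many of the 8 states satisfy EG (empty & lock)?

2

Sat(empty & lock) = {q3, q6}
EG (empty & lock): greatest fixpoint, start Z0 = {q3, q6}, keep only states in Sat with some successor in Z. Already a fixed point.
Sat(EG (empty & lock)) = {q3, q6}
|Sat(EG (empty & lock))| = |{q3, q6}| = 2.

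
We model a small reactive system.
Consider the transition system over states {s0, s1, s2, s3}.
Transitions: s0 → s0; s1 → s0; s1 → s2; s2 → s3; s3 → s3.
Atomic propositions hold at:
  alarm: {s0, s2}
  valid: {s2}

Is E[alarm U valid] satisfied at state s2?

Yes

E[alarm U valid]: least fixpoint, start Z0 = Sat(valid) = {s2}, add states in Sat(alarm) with some successor in Z. Already a fixed point.
Sat(E[alarm U valid]) = {s2}
s2 ∈ Sat(E[alarm U valid]) = {s2}, so the formula holds at s2.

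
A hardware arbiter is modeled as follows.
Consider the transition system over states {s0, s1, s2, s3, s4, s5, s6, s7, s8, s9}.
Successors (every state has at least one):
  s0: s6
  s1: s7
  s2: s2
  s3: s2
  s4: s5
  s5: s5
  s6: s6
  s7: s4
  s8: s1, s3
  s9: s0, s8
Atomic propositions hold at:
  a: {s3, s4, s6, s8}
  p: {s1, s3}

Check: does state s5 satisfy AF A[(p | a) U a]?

No

Sat(p | a) = {s1, s3, s4, s6, s8}
A[(p | a) U a]: least fixpoint, start Z0 = Sat(a) = {s3, s4, s6, s8}, add states in Sat(p | a) with every successor in Z. Already a fixed point.
Sat(A[(p | a) U a]) = {s3, s4, s6, s8}
AF A[(p | a) U a]: least fixpoint, start Z0 = {s3, s4, s6, s8}, add states with every successor in Z. Z1 = {s0, s3, s4, s6, s7, s8}; Z2 = {s0, s1, s3, s4, s6, s7, s8, s9}; fixed.
Sat(AF A[(p | a) U a]) = {s0, s1, s3, s4, s6, s7, s8, s9}
s5 ∉ Sat(AF A[(p | a) U a]) = {s0, s1, s3, s4, s6, s7, s8, s9}, so the formula does not hold at s5.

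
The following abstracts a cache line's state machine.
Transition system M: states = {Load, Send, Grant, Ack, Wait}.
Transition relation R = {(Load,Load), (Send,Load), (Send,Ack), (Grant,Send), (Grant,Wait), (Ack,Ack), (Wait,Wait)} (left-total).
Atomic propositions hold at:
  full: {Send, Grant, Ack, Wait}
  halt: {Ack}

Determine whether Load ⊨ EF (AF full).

No

AF full: least fixpoint, start Z0 = {Send, Grant, Ack, Wait}, add states with every successor in Z. Already a fixed point.
Sat(AF full) = {Send, Grant, Ack, Wait}
EF (AF full): least fixpoint, start Z0 = {Send, Grant, Ack, Wait}, add states with some successor in Z. Already a fixed point.
Sat(EF (AF full)) = {Send, Grant, Ack, Wait}
Load ∉ Sat(EF (AF full)) = {Send, Grant, Ack, Wait}, so the formula does not hold at Load.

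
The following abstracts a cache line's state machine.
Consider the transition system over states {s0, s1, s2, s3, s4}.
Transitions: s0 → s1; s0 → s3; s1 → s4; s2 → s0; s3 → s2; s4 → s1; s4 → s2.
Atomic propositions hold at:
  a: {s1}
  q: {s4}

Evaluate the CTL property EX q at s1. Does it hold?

Sat(EX q) = {s : some successor in {s4}} = {s1}
s1 ∈ Sat(EX q) = {s1}, so the formula holds at s1.

Yes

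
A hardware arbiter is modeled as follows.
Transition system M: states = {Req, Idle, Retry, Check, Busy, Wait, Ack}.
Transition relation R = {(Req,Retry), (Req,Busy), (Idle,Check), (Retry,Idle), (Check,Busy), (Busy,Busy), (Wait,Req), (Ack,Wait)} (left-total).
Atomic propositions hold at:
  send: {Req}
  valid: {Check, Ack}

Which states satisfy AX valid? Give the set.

{Idle}

Sat(AX valid) = {s : every successor in {Check, Ack}} = {Idle}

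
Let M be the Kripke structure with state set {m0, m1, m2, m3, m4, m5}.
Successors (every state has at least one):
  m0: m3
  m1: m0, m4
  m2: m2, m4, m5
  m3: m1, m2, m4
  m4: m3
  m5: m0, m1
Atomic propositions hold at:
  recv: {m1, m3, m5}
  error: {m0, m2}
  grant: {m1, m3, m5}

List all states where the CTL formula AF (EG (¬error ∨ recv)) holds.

{m0, m1, m3, m4, m5}

Sat(¬error) = {m1, m3, m4, m5}
Sat(¬error ∨ recv) = {m1, m3, m4, m5}
EG (¬error ∨ recv): greatest fixpoint, start Z0 = {m1, m3, m4, m5}, keep only states in Sat with some successor in Z. Already a fixed point.
Sat(EG (¬error ∨ recv)) = {m1, m3, m4, m5}
AF (EG (¬error ∨ recv)): least fixpoint, start Z0 = {m1, m3, m4, m5}, add states with every successor in Z. Z1 = {m0, m1, m3, m4, m5}; fixed.
Sat(AF (EG (¬error ∨ recv))) = {m0, m1, m3, m4, m5}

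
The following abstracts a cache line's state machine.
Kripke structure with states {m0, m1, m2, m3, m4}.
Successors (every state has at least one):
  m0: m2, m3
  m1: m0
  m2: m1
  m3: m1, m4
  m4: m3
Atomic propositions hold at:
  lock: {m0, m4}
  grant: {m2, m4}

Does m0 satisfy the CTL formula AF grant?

AF grant: least fixpoint, start Z0 = {m2, m4}, add states with every successor in Z. Already a fixed point.
Sat(AF grant) = {m2, m4}
m0 ∉ Sat(AF grant) = {m2, m4}, so the formula does not hold at m0.

No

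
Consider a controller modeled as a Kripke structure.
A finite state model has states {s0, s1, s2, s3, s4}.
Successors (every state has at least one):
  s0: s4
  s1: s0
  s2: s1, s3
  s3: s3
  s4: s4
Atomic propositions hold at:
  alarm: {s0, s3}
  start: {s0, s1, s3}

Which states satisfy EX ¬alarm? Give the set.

{s0, s2, s4}

Sat(¬alarm) = {s1, s2, s4}
Sat(EX ¬alarm) = {s : some successor in {s1, s2, s4}} = {s0, s2, s4}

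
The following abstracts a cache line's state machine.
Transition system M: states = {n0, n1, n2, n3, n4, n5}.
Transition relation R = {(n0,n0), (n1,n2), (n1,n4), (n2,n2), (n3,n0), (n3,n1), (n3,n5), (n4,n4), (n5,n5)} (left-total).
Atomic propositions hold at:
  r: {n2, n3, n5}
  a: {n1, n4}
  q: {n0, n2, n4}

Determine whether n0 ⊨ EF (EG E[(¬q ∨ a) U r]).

Sat(¬q) = {n1, n3, n5}
Sat(¬q ∨ a) = {n1, n3, n4, n5}
E[(¬q ∨ a) U r]: least fixpoint, start Z0 = Sat(r) = {n2, n3, n5}, add states in Sat(¬q ∨ a) with some successor in Z. Z1 = {n1, n2, n3, n5}; fixed.
Sat(E[(¬q ∨ a) U r]) = {n1, n2, n3, n5}
EG E[(¬q ∨ a) U r]: greatest fixpoint, start Z0 = {n1, n2, n3, n5}, keep only states in Sat with some successor in Z. Already a fixed point.
Sat(EG E[(¬q ∨ a) U r]) = {n1, n2, n3, n5}
EF (EG E[(¬q ∨ a) U r]): least fixpoint, start Z0 = {n1, n2, n3, n5}, add states with some successor in Z. Already a fixed point.
Sat(EF (EG E[(¬q ∨ a) U r])) = {n1, n2, n3, n5}
n0 ∉ Sat(EF (EG E[(¬q ∨ a) U r])) = {n1, n2, n3, n5}, so the formula does not hold at n0.

No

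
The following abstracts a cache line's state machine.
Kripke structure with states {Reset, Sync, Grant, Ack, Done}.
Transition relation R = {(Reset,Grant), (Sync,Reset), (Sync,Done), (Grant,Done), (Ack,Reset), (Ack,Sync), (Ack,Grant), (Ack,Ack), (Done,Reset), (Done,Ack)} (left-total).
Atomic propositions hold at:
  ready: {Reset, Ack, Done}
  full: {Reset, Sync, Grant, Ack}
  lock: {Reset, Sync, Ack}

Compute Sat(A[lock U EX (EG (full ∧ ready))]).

Sat(full ∧ ready) = {Reset, Ack}
EG (full ∧ ready): greatest fixpoint, start Z0 = {Reset, Ack}, keep only states in Sat with some successor in Z. Z1 = {Ack}; fixed.
Sat(EG (full ∧ ready)) = {Ack}
Sat(EX (EG (full ∧ ready))) = {s : some successor in {Ack}} = {Ack, Done}
A[lock U EX (EG (full ∧ ready))]: least fixpoint, start Z0 = Sat(EX (EG (full ∧ ready))) = {Ack, Done}, add states in Sat(lock) with every successor in Z. Already a fixed point.
Sat(A[lock U EX (EG (full ∧ ready))]) = {Ack, Done}

{Ack, Done}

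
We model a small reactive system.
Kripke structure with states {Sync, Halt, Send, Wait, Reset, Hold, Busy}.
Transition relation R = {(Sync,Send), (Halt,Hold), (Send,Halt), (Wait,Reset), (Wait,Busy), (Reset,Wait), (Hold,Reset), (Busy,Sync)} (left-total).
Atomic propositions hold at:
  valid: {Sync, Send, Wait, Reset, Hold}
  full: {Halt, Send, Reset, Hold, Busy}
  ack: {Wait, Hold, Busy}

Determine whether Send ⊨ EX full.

Sat(EX full) = {s : some successor in {Halt, Send, Reset, Hold, Busy}} = {Sync, Halt, Send, Wait, Hold}
Send ∈ Sat(EX full) = {Sync, Halt, Send, Wait, Hold}, so the formula holds at Send.

Yes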